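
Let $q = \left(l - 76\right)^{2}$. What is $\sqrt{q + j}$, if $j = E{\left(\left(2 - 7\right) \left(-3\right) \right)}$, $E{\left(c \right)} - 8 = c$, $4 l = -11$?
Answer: $\frac{\sqrt{99593}}{4} \approx 78.896$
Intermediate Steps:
$l = - \frac{11}{4}$ ($l = \frac{1}{4} \left(-11\right) = - \frac{11}{4} \approx -2.75$)
$q = \frac{99225}{16}$ ($q = \left(- \frac{11}{4} - 76\right)^{2} = \left(- \frac{315}{4}\right)^{2} = \frac{99225}{16} \approx 6201.6$)
$E{\left(c \right)} = 8 + c$
$j = 23$ ($j = 8 + \left(2 - 7\right) \left(-3\right) = 8 - -15 = 8 + 15 = 23$)
$\sqrt{q + j} = \sqrt{\frac{99225}{16} + 23} = \sqrt{\frac{99593}{16}} = \frac{\sqrt{99593}}{4}$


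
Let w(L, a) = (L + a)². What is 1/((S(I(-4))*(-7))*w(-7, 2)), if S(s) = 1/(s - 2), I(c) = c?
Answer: 6/175 ≈ 0.034286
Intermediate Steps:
S(s) = 1/(-2 + s)
1/((S(I(-4))*(-7))*w(-7, 2)) = 1/((-7/(-2 - 4))*(-7 + 2)²) = 1/((-7/(-6))*(-5)²) = 1/(-⅙*(-7)*25) = 1/((7/6)*25) = 1/(175/6) = 6/175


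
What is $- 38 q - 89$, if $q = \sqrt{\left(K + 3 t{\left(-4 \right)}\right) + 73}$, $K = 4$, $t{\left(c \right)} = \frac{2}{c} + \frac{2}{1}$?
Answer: $-89 - 19 \sqrt{326} \approx -432.05$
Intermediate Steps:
$t{\left(c \right)} = 2 + \frac{2}{c}$ ($t{\left(c \right)} = \frac{2}{c} + 2 \cdot 1 = \frac{2}{c} + 2 = 2 + \frac{2}{c}$)
$q = \frac{\sqrt{326}}{2}$ ($q = \sqrt{\left(4 + 3 \left(2 + \frac{2}{-4}\right)\right) + 73} = \sqrt{\left(4 + 3 \left(2 + 2 \left(- \frac{1}{4}\right)\right)\right) + 73} = \sqrt{\left(4 + 3 \left(2 - \frac{1}{2}\right)\right) + 73} = \sqrt{\left(4 + 3 \cdot \frac{3}{2}\right) + 73} = \sqrt{\left(4 + \frac{9}{2}\right) + 73} = \sqrt{\frac{17}{2} + 73} = \sqrt{\frac{163}{2}} = \frac{\sqrt{326}}{2} \approx 9.0277$)
$- 38 q - 89 = - 38 \frac{\sqrt{326}}{2} - 89 = - 19 \sqrt{326} - 89 = -89 - 19 \sqrt{326}$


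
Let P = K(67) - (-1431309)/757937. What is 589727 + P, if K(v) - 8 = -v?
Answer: 446932626225/757937 ≈ 5.8967e+5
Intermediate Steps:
K(v) = 8 - v
P = -43286974/757937 (P = (8 - 1*67) - (-1431309)/757937 = (8 - 67) - (-1431309)/757937 = -59 - 1*(-1431309/757937) = -59 + 1431309/757937 = -43286974/757937 ≈ -57.112)
589727 + P = 589727 - 43286974/757937 = 446932626225/757937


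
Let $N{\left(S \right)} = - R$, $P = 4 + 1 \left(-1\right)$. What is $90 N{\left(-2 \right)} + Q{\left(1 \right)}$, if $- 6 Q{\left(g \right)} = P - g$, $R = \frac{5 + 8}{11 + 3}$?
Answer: $- \frac{1762}{21} \approx -83.905$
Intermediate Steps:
$P = 3$ ($P = 4 - 1 = 3$)
$R = \frac{13}{14} \approx 0.92857$
$N{\left(S \right)} = - \frac{13}{14}$ ($N{\left(S \right)} = \left(-1\right) \frac{13}{14} = - \frac{13}{14}$)
$Q{\left(g \right)} = - \frac{1}{2} + \frac{g}{6}$ ($Q{\left(g \right)} = - \frac{3 - g}{6} = - \frac{1}{2} + \frac{g}{6}$)
$90 N{\left(-2 \right)} + Q{\left(1 \right)} = 90 \left(- \frac{13}{14}\right) + \left(- \frac{1}{2} + \frac{1}{6} \cdot 1\right) = - \frac{585}{7} + \left(- \frac{1}{2} + \frac{1}{6}\right) = - \frac{585}{7} - \frac{1}{3} = - \frac{1762}{21}$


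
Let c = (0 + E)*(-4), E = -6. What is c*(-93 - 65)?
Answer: -3792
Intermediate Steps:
c = 24 (c = (0 - 6)*(-4) = -6*(-4) = 24)
c*(-93 - 65) = 24*(-93 - 65) = 24*(-158) = -3792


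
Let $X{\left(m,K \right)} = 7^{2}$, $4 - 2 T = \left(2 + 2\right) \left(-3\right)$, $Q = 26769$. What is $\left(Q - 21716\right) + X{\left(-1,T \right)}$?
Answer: $5102$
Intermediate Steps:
$T = 8$ ($T = 2 - \frac{\left(2 + 2\right) \left(-3\right)}{2} = 2 - \frac{4 \left(-3\right)}{2} = 2 - -6 = 2 + 6 = 8$)
$X{\left(m,K \right)} = 49$
$\left(Q - 21716\right) + X{\left(-1,T \right)} = \left(26769 - 21716\right) + 49 = 5053 + 49 = 5102$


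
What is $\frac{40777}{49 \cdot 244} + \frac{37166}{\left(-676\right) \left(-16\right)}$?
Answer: $\frac{110675091}{16164512} \approx 6.8468$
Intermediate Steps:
$\frac{40777}{49 \cdot 244} + \frac{37166}{\left(-676\right) \left(-16\right)} = \frac{40777}{11956} + \frac{37166}{10816} = 40777 \cdot \frac{1}{11956} + 37166 \cdot \frac{1}{10816} = \frac{40777}{11956} + \frac{18583}{5408} = \frac{110675091}{16164512}$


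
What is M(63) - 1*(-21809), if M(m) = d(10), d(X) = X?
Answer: 21819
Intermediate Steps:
M(m) = 10
M(63) - 1*(-21809) = 10 - 1*(-21809) = 10 + 21809 = 21819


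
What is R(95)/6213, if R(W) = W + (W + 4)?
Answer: 194/6213 ≈ 0.031225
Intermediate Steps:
R(W) = 4 + 2*W (R(W) = W + (4 + W) = 4 + 2*W)
R(95)/6213 = (4 + 2*95)/6213 = (4 + 190)*(1/6213) = 194*(1/6213) = 194/6213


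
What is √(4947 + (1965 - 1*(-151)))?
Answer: √7063 ≈ 84.042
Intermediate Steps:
√(4947 + (1965 - 1*(-151))) = √(4947 + (1965 + 151)) = √(4947 + 2116) = √7063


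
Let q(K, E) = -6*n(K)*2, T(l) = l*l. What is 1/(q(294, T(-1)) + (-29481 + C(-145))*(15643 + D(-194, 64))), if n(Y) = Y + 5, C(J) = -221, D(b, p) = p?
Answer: -1/466532902 ≈ -2.1435e-9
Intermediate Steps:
T(l) = l²
n(Y) = 5 + Y
q(K, E) = -60 - 12*K (q(K, E) = -6*(5 + K)*2 = (-30 - 6*K)*2 = -60 - 12*K)
1/(q(294, T(-1)) + (-29481 + C(-145))*(15643 + D(-194, 64))) = 1/((-60 - 12*294) + (-29481 - 221)*(15643 + 64)) = 1/((-60 - 3528) - 29702*15707) = 1/(-3588 - 466529314) = 1/(-466532902) = -1/466532902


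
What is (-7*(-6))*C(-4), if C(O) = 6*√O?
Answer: 504*I ≈ 504.0*I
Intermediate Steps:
(-7*(-6))*C(-4) = (-7*(-6))*(6*√(-4)) = 42*(6*(2*I)) = 42*(12*I) = 504*I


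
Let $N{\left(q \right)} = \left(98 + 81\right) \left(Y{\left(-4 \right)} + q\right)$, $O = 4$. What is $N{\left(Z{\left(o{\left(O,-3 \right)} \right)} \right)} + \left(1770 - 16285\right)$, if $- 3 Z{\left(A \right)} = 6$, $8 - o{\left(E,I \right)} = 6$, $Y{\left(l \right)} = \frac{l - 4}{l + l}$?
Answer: $-14694$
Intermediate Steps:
$Y{\left(l \right)} = \frac{-4 + l}{2 l}$
$o{\left(E,I \right)} = 2$ ($o{\left(E,I \right)} = 8 - 6 = 2$)
$Z{\left(A \right)} = -2$ ($Z{\left(A \right)} = \left(- \frac{1}{3}\right) 6 = -2$)
$N{\left(q \right)} = 179 + 179 q$ ($N{\left(q \right)} = \left(98 + 81\right) \left(\frac{-4 - 4}{2 \left(-4\right)} + q\right) = 179 \left(\frac{1}{2} \left(- \frac{1}{4}\right) \left(-8\right) + q\right) = 179 \left(1 + q\right) = 179 + 179 q$)
$N{\left(Z{\left(o{\left(O,-3 \right)} \right)} \right)} + \left(1770 - 16285\right) = \left(179 + 179 \left(-2\right)\right) + \left(1770 - 16285\right) = \left(179 - 358\right) - 14515 = -179 - 14515 = -14694$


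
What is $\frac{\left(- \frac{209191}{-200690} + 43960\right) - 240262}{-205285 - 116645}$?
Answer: $\frac{39395639189}{64608131700} \approx 0.60976$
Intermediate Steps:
$\frac{\left(- \frac{209191}{-200690} + 43960\right) - 240262}{-205285 - 116645} = \frac{\left(\left(-209191\right) \left(- \frac{1}{200690}\right) + 43960\right) - 240262}{-321930} = \left(\left(\frac{209191}{200690} + 43960\right) - 240262\right) \left(- \frac{1}{321930}\right) = \left(\frac{8822541591}{200690} - 240262\right) \left(- \frac{1}{321930}\right) = \left(- \frac{39395639189}{200690}\right) \left(- \frac{1}{321930}\right) = \frac{39395639189}{64608131700}$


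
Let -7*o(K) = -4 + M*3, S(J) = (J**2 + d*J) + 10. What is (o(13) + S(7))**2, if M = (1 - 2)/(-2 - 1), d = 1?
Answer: 216225/49 ≈ 4412.8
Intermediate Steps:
M = 1/3 (M = -1/(-3) = -1*(-1/3) = 1/3 ≈ 0.33333)
S(J) = 10 + J + J**2 (S(J) = (J**2 + 1*J) + 10 = (J**2 + J) + 10 = (J + J**2) + 10 = 10 + J + J**2)
o(K) = 3/7 (o(K) = -(-4 + (1/3)*3)/7 = -(-4 + 1)/7 = -1/7*(-3) = 3/7)
(o(13) + S(7))**2 = (3/7 + (10 + 7 + 7**2))**2 = (3/7 + (10 + 7 + 49))**2 = (3/7 + 66)**2 = (465/7)**2 = 216225/49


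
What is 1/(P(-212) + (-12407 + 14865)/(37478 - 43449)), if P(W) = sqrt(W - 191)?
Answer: -14676718/14374136687 - 35652841*I*sqrt(403)/14374136687 ≈ -0.001021 - 0.049793*I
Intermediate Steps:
P(W) = sqrt(-191 + W)
1/(P(-212) + (-12407 + 14865)/(37478 - 43449)) = 1/(sqrt(-191 - 212) + (-12407 + 14865)/(37478 - 43449)) = 1/(sqrt(-403) + 2458/(-5971)) = 1/(I*sqrt(403) + 2458*(-1/5971)) = 1/(I*sqrt(403) - 2458/5971) = 1/(-2458/5971 + I*sqrt(403))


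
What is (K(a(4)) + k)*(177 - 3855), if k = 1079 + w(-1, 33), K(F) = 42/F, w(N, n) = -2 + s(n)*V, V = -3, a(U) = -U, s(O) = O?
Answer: -3558465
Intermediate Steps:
w(N, n) = -2 - 3*n (w(N, n) = -2 + n*(-3) = -2 - 3*n)
k = 978 (k = 1079 + (-2 - 3*33) = 1079 + (-2 - 99) = 1079 - 101 = 978)
(K(a(4)) + k)*(177 - 3855) = (42/((-1*4)) + 978)*(177 - 3855) = (42/(-4) + 978)*(-3678) = (42*(-1/4) + 978)*(-3678) = (-21/2 + 978)*(-3678) = (1935/2)*(-3678) = -3558465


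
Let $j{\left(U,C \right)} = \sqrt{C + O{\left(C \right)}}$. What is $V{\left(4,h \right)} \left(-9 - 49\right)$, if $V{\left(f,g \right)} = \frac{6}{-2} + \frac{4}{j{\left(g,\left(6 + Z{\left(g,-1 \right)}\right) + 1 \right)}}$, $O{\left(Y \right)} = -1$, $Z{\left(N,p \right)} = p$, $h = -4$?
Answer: $174 - \frac{232 \sqrt{5}}{5} \approx 70.246$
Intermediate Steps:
$j{\left(U,C \right)} = \sqrt{-1 + C}$ ($j{\left(U,C \right)} = \sqrt{C - 1} = \sqrt{-1 + C}$)
$V{\left(f,g \right)} = -3 + \frac{4 \sqrt{5}}{5}$ ($V{\left(f,g \right)} = \frac{6}{-2} + \frac{4}{\sqrt{-1 + \left(\left(6 - 1\right) + 1\right)}} = 6 \left(- \frac{1}{2}\right) + \frac{4}{\sqrt{-1 + \left(5 + 1\right)}} = -3 + \frac{4}{\sqrt{-1 + 6}} = -3 + \frac{4}{\sqrt{5}} = -3 + 4 \frac{\sqrt{5}}{5} = -3 + \frac{4 \sqrt{5}}{5}$)
$V{\left(4,h \right)} \left(-9 - 49\right) = \left(-3 + \frac{4 \sqrt{5}}{5}\right) \left(-9 - 49\right) = \left(-3 + \frac{4 \sqrt{5}}{5}\right) \left(-58\right) = 174 - \frac{232 \sqrt{5}}{5}$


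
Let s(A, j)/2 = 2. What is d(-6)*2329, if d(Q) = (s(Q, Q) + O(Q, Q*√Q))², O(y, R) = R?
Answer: -465800 - 111792*I*√6 ≈ -4.658e+5 - 2.7383e+5*I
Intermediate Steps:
s(A, j) = 4 (s(A, j) = 2*2 = 4)
d(Q) = (4 + Q^(3/2))² (d(Q) = (4 + Q*√Q)² = (4 + Q^(3/2))²)
d(-6)*2329 = (4 + (-6)^(3/2))²*2329 = (4 - 6*I*√6)²*2329 = 2329*(4 - 6*I*√6)²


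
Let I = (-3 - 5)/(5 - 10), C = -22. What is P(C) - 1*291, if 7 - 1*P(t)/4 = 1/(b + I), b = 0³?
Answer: -531/2 ≈ -265.50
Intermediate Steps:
b = 0
I = 8/5 (I = -8/(-5) = -8*(-⅕) = 8/5 ≈ 1.6000)
P(t) = 51/2 (P(t) = 28 - 4/(0 + 8/5) = 28 - 4/8/5 = 28 - 4*5/8 = 28 - 5/2 = 51/2)
P(C) - 1*291 = 51/2 - 1*291 = 51/2 - 291 = -531/2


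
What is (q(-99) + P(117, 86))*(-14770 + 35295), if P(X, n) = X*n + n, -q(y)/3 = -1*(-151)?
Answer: 198989875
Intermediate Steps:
q(y) = -453 (q(y) = -(-3)*(-151) = -3*151 = -453)
P(X, n) = n + X*n
(q(-99) + P(117, 86))*(-14770 + 35295) = (-453 + 86*(1 + 117))*(-14770 + 35295) = (-453 + 86*118)*20525 = (-453 + 10148)*20525 = 9695*20525 = 198989875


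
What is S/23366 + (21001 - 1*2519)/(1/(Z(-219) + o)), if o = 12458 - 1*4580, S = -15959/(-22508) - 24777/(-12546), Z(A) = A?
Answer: 3052292650709813429/21562799048 ≈ 1.4155e+8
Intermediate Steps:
S = 2476805/922828 (S = -15959*(-1/22508) - 24777*(-1/12546) = 15959/22508 + 2753/1394 = 2476805/922828 ≈ 2.6839)
o = 7878 (o = 12458 - 4580 = 7878)
S/23366 + (21001 - 1*2519)/(1/(Z(-219) + o)) = (2476805/922828)/23366 + (21001 - 1*2519)/(1/(-219 + 7878)) = (2476805/922828)*(1/23366) + (21001 - 2519)/(1/7659) = 2476805/21562799048 + 18482/(1/7659) = 2476805/21562799048 + 18482*7659 = 2476805/21562799048 + 141553638 = 3052292650709813429/21562799048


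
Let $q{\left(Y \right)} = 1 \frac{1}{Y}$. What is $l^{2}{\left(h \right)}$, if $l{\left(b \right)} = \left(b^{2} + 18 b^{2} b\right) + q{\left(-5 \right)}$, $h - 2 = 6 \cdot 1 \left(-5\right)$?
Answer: $\frac{3887841441121}{25} \approx 1.5551 \cdot 10^{11}$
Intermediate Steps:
$q{\left(Y \right)} = \frac{1}{Y}$
$h = -28$ ($h = 2 + 6 \cdot 1 \left(-5\right) = 2 + 6 \left(-5\right) = 2 - 30 = -28$)
$l{\left(b \right)} = - \frac{1}{5} + b^{2} + 18 b^{3}$ ($l{\left(b \right)} = \left(b^{2} + 18 b^{2} b\right) + \frac{1}{-5} = \left(b^{2} + 18 b^{3}\right) - \frac{1}{5} = - \frac{1}{5} + b^{2} + 18 b^{3}$)
$l^{2}{\left(h \right)} = \left(- \frac{1}{5} + \left(-28\right)^{2} + 18 \left(-28\right)^{3}\right)^{2} = \left(- \frac{1}{5} + 784 + 18 \left(-21952\right)\right)^{2} = \left(- \frac{1}{5} + 784 - 395136\right)^{2} = \left(- \frac{1971761}{5}\right)^{2} = \frac{3887841441121}{25}$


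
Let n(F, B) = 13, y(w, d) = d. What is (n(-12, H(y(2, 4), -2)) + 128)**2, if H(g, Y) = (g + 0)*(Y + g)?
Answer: 19881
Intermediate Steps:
H(g, Y) = g*(Y + g)
(n(-12, H(y(2, 4), -2)) + 128)**2 = (13 + 128)**2 = 141**2 = 19881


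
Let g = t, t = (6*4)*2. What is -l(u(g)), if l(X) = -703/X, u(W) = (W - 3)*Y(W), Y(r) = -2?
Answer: -703/90 ≈ -7.8111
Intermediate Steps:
t = 48 (t = 24*2 = 48)
g = 48
u(W) = 6 - 2*W (u(W) = (W - 3)*(-2) = (-3 + W)*(-2) = 6 - 2*W)
-l(u(g)) = -(-703)/(6 - 2*48) = -(-703)/(6 - 96) = -(-703)/(-90) = -(-703)*(-1)/90 = -1*703/90 = -703/90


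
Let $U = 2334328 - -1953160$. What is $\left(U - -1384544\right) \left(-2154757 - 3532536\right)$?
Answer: $-32258507889376$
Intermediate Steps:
$U = 4287488$ ($U = 2334328 + 1953160 = 4287488$)
$\left(U - -1384544\right) \left(-2154757 - 3532536\right) = \left(4287488 - -1384544\right) \left(-2154757 - 3532536\right) = \left(4287488 + 1384544\right) \left(-5687293\right) = 5672032 \left(-5687293\right) = -32258507889376$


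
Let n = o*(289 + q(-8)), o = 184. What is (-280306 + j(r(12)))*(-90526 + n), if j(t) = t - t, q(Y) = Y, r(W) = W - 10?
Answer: 10882039532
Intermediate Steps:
r(W) = -10 + W
j(t) = 0
n = 51704 (n = 184*(289 - 8) = 184*281 = 51704)
(-280306 + j(r(12)))*(-90526 + n) = (-280306 + 0)*(-90526 + 51704) = -280306*(-38822) = 10882039532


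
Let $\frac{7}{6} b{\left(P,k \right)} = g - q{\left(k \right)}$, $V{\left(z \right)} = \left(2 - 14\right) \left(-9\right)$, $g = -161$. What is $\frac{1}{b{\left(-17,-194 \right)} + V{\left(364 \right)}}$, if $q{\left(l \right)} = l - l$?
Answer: $- \frac{1}{30} \approx -0.033333$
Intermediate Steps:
$q{\left(l \right)} = 0$
$V{\left(z \right)} = 108$ ($V{\left(z \right)} = \left(-12\right) \left(-9\right) = 108$)
$b{\left(P,k \right)} = -138$ ($b{\left(P,k \right)} = \frac{6 \left(-161 - 0\right)}{7} = \frac{6 \left(-161 + 0\right)}{7} = \frac{6}{7} \left(-161\right) = -138$)
$\frac{1}{b{\left(-17,-194 \right)} + V{\left(364 \right)}} = \frac{1}{-138 + 108} = \frac{1}{-30} = - \frac{1}{30}$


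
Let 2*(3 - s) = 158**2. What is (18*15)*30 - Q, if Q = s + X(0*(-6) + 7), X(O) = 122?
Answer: 20457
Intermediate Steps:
s = -12479 (s = 3 - 1/2*158**2 = 3 - 1/2*24964 = 3 - 12482 = -12479)
Q = -12357 (Q = -12479 + 122 = -12357)
(18*15)*30 - Q = (18*15)*30 - 1*(-12357) = 270*30 + 12357 = 8100 + 12357 = 20457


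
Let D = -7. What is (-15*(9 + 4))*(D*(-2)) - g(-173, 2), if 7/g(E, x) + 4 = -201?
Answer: -559643/205 ≈ -2730.0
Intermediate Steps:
g(E, x) = -7/205 (g(E, x) = 7/(-4 - 201) = 7/(-205) = 7*(-1/205) = -7/205)
(-15*(9 + 4))*(D*(-2)) - g(-173, 2) = (-15*(9 + 4))*(-7*(-2)) - 1*(-7/205) = -15*13*14 + 7/205 = -195*14 + 7/205 = -2730 + 7/205 = -559643/205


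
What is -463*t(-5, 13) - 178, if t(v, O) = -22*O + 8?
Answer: 128536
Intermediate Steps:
t(v, O) = 8 - 22*O
-463*t(-5, 13) - 178 = -463*(8 - 22*13) - 178 = -463*(8 - 286) - 178 = -463*(-278) - 178 = 128714 - 178 = 128536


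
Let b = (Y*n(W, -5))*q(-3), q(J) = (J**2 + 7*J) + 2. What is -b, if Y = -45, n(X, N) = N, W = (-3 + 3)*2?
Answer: 2250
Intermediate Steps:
q(J) = 2 + J**2 + 7*J
W = 0 (W = 0*2 = 0)
b = -2250 (b = (-45*(-5))*(2 + (-3)**2 + 7*(-3)) = 225*(2 + 9 - 21) = 225*(-10) = -2250)
-b = -1*(-2250) = 2250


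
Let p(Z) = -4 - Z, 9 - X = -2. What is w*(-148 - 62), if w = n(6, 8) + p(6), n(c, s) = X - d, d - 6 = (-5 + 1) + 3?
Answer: 840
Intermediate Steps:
X = 11 (X = 9 - 1*(-2) = 9 + 2 = 11)
d = 5 (d = 6 + ((-5 + 1) + 3) = 6 + (-4 + 3) = 6 - 1 = 5)
n(c, s) = 6 (n(c, s) = 11 - 1*5 = 11 - 5 = 6)
w = -4 (w = 6 + (-4 - 1*6) = 6 + (-4 - 6) = 6 - 10 = -4)
w*(-148 - 62) = -4*(-148 - 62) = -4*(-210) = 840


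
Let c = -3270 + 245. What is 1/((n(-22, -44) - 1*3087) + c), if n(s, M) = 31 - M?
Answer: -1/6037 ≈ -0.00016565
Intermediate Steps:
c = -3025
1/((n(-22, -44) - 1*3087) + c) = 1/(((31 - 1*(-44)) - 1*3087) - 3025) = 1/(((31 + 44) - 3087) - 3025) = 1/((75 - 3087) - 3025) = 1/(-3012 - 3025) = 1/(-6037) = -1/6037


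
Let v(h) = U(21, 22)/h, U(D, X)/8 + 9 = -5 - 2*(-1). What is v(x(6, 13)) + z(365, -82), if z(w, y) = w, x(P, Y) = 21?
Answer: 2523/7 ≈ 360.43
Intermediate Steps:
U(D, X) = -96 (U(D, X) = -72 + 8*(-5 - 2*(-1)) = -72 + 8*(-5 + 2) = -72 + 8*(-3) = -72 - 24 = -96)
v(h) = -96/h
v(x(6, 13)) + z(365, -82) = -96/21 + 365 = -96*1/21 + 365 = -32/7 + 365 = 2523/7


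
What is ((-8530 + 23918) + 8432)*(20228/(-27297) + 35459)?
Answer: 7685158514300/9099 ≈ 8.4462e+8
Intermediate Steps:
((-8530 + 23918) + 8432)*(20228/(-27297) + 35459) = (15388 + 8432)*(20228*(-1/27297) + 35459) = 23820*(-20228/27297 + 35459) = 23820*(967904095/27297) = 7685158514300/9099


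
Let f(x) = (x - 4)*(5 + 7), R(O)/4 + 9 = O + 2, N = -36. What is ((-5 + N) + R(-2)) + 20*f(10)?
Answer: 1363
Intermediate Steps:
R(O) = -28 + 4*O (R(O) = -36 + 4*(O + 2) = -36 + 4*(2 + O) = -36 + (8 + 4*O) = -28 + 4*O)
f(x) = -48 + 12*x (f(x) = (-4 + x)*12 = -48 + 12*x)
((-5 + N) + R(-2)) + 20*f(10) = ((-5 - 36) + (-28 + 4*(-2))) + 20*(-48 + 12*10) = (-41 + (-28 - 8)) + 20*(-48 + 120) = (-41 - 36) + 20*72 = -77 + 1440 = 1363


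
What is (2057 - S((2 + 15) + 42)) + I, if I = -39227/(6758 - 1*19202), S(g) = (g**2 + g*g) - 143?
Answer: -59219101/12444 ≈ -4758.8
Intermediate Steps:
S(g) = -143 + 2*g**2 (S(g) = (g**2 + g**2) - 143 = 2*g**2 - 143 = -143 + 2*g**2)
I = 39227/12444 (I = -39227/(6758 - 19202) = -39227/(-12444) = -39227*(-1/12444) = 39227/12444 ≈ 3.1523)
(2057 - S((2 + 15) + 42)) + I = (2057 - (-143 + 2*((2 + 15) + 42)**2)) + 39227/12444 = (2057 - (-143 + 2*(17 + 42)**2)) + 39227/12444 = (2057 - (-143 + 2*59**2)) + 39227/12444 = (2057 - (-143 + 2*3481)) + 39227/12444 = (2057 - (-143 + 6962)) + 39227/12444 = (2057 - 1*6819) + 39227/12444 = (2057 - 6819) + 39227/12444 = -4762 + 39227/12444 = -59219101/12444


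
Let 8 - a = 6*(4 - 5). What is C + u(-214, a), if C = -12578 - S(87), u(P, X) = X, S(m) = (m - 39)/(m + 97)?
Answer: -288978/23 ≈ -12564.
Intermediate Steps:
a = 14 (a = 8 - 6*(4 - 5) = 8 - 6*(-1) = 8 - 1*(-6) = 8 + 6 = 14)
S(m) = (-39 + m)/(97 + m)
C = -289300/23 (C = -12578 - (-39 + 87)/(97 + 87) = -12578 - 48/184 = -12578 - 1*6/23 = -12578 - 6/23 = -289300/23 ≈ -12578.)
C + u(-214, a) = -289300/23 + 14 = -288978/23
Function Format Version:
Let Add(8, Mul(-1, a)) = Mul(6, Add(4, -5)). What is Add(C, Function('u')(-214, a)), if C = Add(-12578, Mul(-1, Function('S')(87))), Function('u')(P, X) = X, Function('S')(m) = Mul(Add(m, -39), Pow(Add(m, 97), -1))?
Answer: Rational(-288978, 23) ≈ -12564.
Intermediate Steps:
a = 14 (a = Add(8, Mul(-1, Mul(6, Add(4, -5)))) = Add(8, Mul(-1, Mul(6, -1))) = Add(8, Mul(-1, -6)) = Add(8, 6) = 14)
Function('S')(m) = Mul(Pow(Add(97, m), -1), Add(-39, m)) (Function('S')(m) = Mul(Add(-39, m), Pow(Add(97, m), -1)) = Mul(Pow(Add(97, m), -1), Add(-39, m)))
C = Rational(-289300, 23) (C = Add(-12578, Mul(-1, Mul(Pow(Add(97, 87), -1), Add(-39, 87)))) = Add(-12578, Mul(-1, Mul(Pow(184, -1), 48))) = Add(-12578, Mul(-1, Mul(Rational(1, 184), 48))) = Add(-12578, Mul(-1, Rational(6, 23))) = Add(-12578, Rational(-6, 23)) = Rational(-289300, 23) ≈ -12578.)
Add(C, Function('u')(-214, a)) = Add(Rational(-289300, 23), 14) = Rational(-288978, 23)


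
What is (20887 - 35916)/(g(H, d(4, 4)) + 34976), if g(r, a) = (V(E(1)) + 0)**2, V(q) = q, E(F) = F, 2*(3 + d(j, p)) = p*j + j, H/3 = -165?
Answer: -15029/34977 ≈ -0.42968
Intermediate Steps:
H = -495 (H = 3*(-165) = -495)
d(j, p) = -3 + j/2 + j*p/2 (d(j, p) = -3 + (p*j + j)/2 = -3 + (j*p + j)/2 = -3 + (j + j*p)/2 = -3 + (j/2 + j*p/2) = -3 + j/2 + j*p/2)
g(r, a) = 1 (g(r, a) = (1 + 0)**2 = 1**2 = 1)
(20887 - 35916)/(g(H, d(4, 4)) + 34976) = (20887 - 35916)/(1 + 34976) = -15029/34977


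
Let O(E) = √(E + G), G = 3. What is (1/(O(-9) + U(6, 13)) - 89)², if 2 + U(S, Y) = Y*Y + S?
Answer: 6*(-39498215*I + 456748*√6)/(-29923*I + 346*√6) ≈ 7920.0 + 0.014564*I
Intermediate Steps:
U(S, Y) = -2 + S + Y² (U(S, Y) = -2 + (Y*Y + S) = -2 + (Y² + S) = -2 + (S + Y²) = -2 + S + Y²)
O(E) = √(3 + E) (O(E) = √(E + 3) = √(3 + E))
(1/(O(-9) + U(6, 13)) - 89)² = (1/(√(3 - 9) + (-2 + 6 + 13²)) - 89)² = (1/(√(-6) + (-2 + 6 + 169)) - 89)² = (1/(I*√6 + 173) - 89)² = (1/(173 + I*√6) - 89)² = (-89 + 1/(173 + I*√6))²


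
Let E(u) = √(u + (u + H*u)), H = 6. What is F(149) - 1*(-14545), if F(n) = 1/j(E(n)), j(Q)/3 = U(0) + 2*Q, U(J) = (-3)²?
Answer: 68172412/4687 + 4*√298/14061 ≈ 14545.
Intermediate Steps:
E(u) = 2*√2*√u (E(u) = √(u + (u + 6*u)) = √(u + 7*u) = √(8*u) = 2*√2*√u)
U(J) = 9
j(Q) = 27 + 6*Q (j(Q) = 3*(9 + 2*Q) = 27 + 6*Q)
F(n) = 1/(27 + 12*√2*√n) (F(n) = 1/(27 + 6*(2*√2*√n)) = 1/(27 + 12*√2*√n))
F(149) - 1*(-14545) = 1/(3*(9 + 4*√2*√149)) - 1*(-14545) = 1/(3*(9 + 4*√298)) + 14545 = 14545 + 1/(3*(9 + 4*√298))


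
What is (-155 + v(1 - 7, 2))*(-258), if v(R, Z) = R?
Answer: 41538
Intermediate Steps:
(-155 + v(1 - 7, 2))*(-258) = (-155 + (1 - 7))*(-258) = (-155 - 6)*(-258) = -161*(-258) = 41538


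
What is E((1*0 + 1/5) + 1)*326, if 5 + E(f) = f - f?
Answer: -1630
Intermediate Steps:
E(f) = -5 (E(f) = -5 + (f - f) = -5 + 0 = -5)
E((1*0 + 1/5) + 1)*326 = -5*326 = -1630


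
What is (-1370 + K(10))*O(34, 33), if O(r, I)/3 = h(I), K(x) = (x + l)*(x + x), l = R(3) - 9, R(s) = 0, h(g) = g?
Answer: -133650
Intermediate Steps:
l = -9 (l = 0 - 9 = -9)
K(x) = 2*x*(-9 + x) (K(x) = (x - 9)*(x + x) = (-9 + x)*(2*x) = 2*x*(-9 + x))
O(r, I) = 3*I
(-1370 + K(10))*O(34, 33) = (-1370 + 2*10*(-9 + 10))*(3*33) = (-1370 + 2*10*1)*99 = (-1370 + 20)*99 = -1350*99 = -133650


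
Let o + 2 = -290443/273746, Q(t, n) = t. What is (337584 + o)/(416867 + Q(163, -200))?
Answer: 92411431729/114160294380 ≈ 0.80949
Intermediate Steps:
o = -837935/273746 (o = -2 - 290443/273746 = -837935/273746 ≈ -3.0610)
(337584 + o)/(416867 + Q(163, -200)) = (337584 - 837935/273746)/(416867 + 163) = (92411431729/273746)/417030 = (92411431729/273746)*(1/417030) = 92411431729/114160294380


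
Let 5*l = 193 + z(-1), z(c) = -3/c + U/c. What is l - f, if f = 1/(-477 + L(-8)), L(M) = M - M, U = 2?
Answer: 92543/2385 ≈ 38.802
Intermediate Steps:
L(M) = 0
z(c) = -1/c (z(c) = -3/c + 2/c = -1/c)
f = -1/477 (f = 1/(-477 + 0) = 1/(-477) = -1/477 ≈ -0.0020964)
l = 194/5 (l = (193 - 1/(-1))/5 = (193 - 1*(-1))/5 = (193 + 1)/5 = (1/5)*194 = 194/5 ≈ 38.800)
l - f = 194/5 - 1*(-1/477) = 194/5 + 1/477 = 92543/2385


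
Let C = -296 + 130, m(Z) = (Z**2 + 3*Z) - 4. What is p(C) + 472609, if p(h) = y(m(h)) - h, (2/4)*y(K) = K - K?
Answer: 472775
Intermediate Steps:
m(Z) = -4 + Z**2 + 3*Z
y(K) = 0 (y(K) = 2*(K - K) = 2*0 = 0)
C = -166
p(h) = -h (p(h) = 0 - h = -h)
p(C) + 472609 = -1*(-166) + 472609 = 166 + 472609 = 472775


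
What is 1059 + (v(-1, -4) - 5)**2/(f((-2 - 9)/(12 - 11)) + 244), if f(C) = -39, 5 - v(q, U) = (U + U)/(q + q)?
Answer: 217111/205 ≈ 1059.1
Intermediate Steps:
v(q, U) = 5 - U/q (v(q, U) = 5 - (U + U)/(q + q) = 5 - 2*U/(2*q) = 5 - 2*U*1/(2*q) = 5 - U/q)
1059 + (v(-1, -4) - 5)**2/(f((-2 - 9)/(12 - 11)) + 244) = 1059 + ((5 - 1*(-4)/(-1)) - 5)**2/(-39 + 244) = 1059 + ((5 - 1*(-4)*(-1)) - 5)**2/205 = 1059 + ((5 - 4) - 5)**2/205 = 1059 + (1 - 5)**2/205 = 1059 + (1/205)*(-4)**2 = 1059 + (1/205)*16 = 1059 + 16/205 = 217111/205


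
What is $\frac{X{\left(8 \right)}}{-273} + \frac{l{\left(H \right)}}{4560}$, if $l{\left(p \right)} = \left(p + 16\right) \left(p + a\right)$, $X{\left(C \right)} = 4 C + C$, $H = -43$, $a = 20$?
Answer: $- \frac{4289}{414960} \approx -0.010336$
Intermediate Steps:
$X{\left(C \right)} = 5 C$
$l{\left(p \right)} = \left(16 + p\right) \left(20 + p\right)$ ($l{\left(p \right)} = \left(p + 16\right) \left(p + 20\right) = \left(16 + p\right) \left(20 + p\right)$)
$\frac{X{\left(8 \right)}}{-273} + \frac{l{\left(H \right)}}{4560} = \frac{5 \cdot 8}{-273} + \frac{320 + \left(-43\right)^{2} + 36 \left(-43\right)}{4560} = 40 \left(- \frac{1}{273}\right) + \left(320 + 1849 - 1548\right) \frac{1}{4560} = - \frac{40}{273} + 621 \cdot \frac{1}{4560} = - \frac{40}{273} + \frac{207}{1520} = - \frac{4289}{414960}$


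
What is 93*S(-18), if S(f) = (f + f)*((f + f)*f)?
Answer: -2169504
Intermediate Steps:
S(f) = 4*f³ (S(f) = (2*f)*((2*f)*f) = (2*f)*(2*f²) = 4*f³)
93*S(-18) = 93*(4*(-18)³) = 93*(4*(-5832)) = 93*(-23328) = -2169504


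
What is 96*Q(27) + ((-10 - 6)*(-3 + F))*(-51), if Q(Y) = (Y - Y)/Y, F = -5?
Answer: -6528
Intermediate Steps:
Q(Y) = 0 (Q(Y) = 0/Y = 0)
96*Q(27) + ((-10 - 6)*(-3 + F))*(-51) = 96*0 + ((-10 - 6)*(-3 - 5))*(-51) = 0 - 16*(-8)*(-51) = 0 + 128*(-51) = 0 - 6528 = -6528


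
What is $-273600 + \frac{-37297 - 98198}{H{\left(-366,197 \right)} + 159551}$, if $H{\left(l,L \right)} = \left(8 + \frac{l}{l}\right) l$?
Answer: $- \frac{42752050695}{156257} \approx -2.736 \cdot 10^{5}$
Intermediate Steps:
$H{\left(l,L \right)} = 9 l$ ($H{\left(l,L \right)} = \left(8 + 1\right) l = 9 l$)
$-273600 + \frac{-37297 - 98198}{H{\left(-366,197 \right)} + 159551} = -273600 + \frac{-37297 - 98198}{9 \left(-366\right) + 159551} = -273600 - \frac{135495}{-3294 + 159551} = -273600 - \frac{135495}{156257} = - \frac{42752050695}{156257}$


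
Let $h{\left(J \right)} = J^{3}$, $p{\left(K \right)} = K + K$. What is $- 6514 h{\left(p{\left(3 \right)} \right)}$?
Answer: $-1407024$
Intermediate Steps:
$p{\left(K \right)} = 2 K$
$- 6514 h{\left(p{\left(3 \right)} \right)} = - 6514 \left(2 \cdot 3\right)^{3} = - 6514 \cdot 6^{3} = \left(-6514\right) 216 = -1407024$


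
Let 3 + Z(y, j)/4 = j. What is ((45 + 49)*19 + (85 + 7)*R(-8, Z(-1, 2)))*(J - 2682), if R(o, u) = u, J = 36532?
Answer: 47999300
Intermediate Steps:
Z(y, j) = -12 + 4*j
((45 + 49)*19 + (85 + 7)*R(-8, Z(-1, 2)))*(J - 2682) = ((45 + 49)*19 + (85 + 7)*(-12 + 4*2))*(36532 - 2682) = (94*19 + 92*(-12 + 8))*33850 = (1786 + 92*(-4))*33850 = (1786 - 368)*33850 = 1418*33850 = 47999300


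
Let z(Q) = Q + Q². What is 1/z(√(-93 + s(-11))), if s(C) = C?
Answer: -√26/(-52*I + 104*√26) ≈ -0.0095238 - 0.00093389*I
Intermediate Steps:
1/z(√(-93 + s(-11))) = 1/(√(-93 - 11)*(1 + √(-93 - 11))) = 1/(√(-104)*(1 + √(-104))) = 1/((2*I*√26)*(1 + 2*I*√26)) = 1/(2*I*√26*(1 + 2*I*√26)) = -I*√26/(52*(1 + 2*I*√26))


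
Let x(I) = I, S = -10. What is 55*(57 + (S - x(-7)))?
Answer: 2970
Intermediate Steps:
55*(57 + (S - x(-7))) = 55*(57 + (-10 - 1*(-7))) = 55*(57 + (-10 + 7)) = 55*(57 - 3) = 55*54 = 2970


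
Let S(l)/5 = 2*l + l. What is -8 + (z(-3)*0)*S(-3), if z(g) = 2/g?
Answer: -8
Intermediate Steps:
S(l) = 15*l (S(l) = 5*(2*l + l) = 5*(3*l) = 15*l)
-8 + (z(-3)*0)*S(-3) = -8 + ((2/(-3))*0)*(15*(-3)) = -8 + ((2*(-1/3))*0)*(-45) = -8 - 2/3*0*(-45) = -8 + 0*(-45) = -8 + 0 = -8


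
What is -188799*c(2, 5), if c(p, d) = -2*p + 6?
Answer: -377598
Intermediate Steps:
c(p, d) = 6 - 2*p
-188799*c(2, 5) = -188799*(6 - 2*2) = -188799*(6 - 4) = -188799*2 = -377598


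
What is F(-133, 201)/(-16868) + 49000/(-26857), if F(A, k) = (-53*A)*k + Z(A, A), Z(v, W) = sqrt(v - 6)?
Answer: -38878845593/453023876 - I*sqrt(139)/16868 ≈ -85.821 - 0.00069895*I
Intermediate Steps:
Z(v, W) = sqrt(-6 + v)
F(A, k) = sqrt(-6 + A) - 53*A*k (F(A, k) = (-53*A)*k + sqrt(-6 + A) = -53*A*k + sqrt(-6 + A) = sqrt(-6 + A) - 53*A*k)
F(-133, 201)/(-16868) + 49000/(-26857) = (sqrt(-6 - 133) - 53*(-133)*201)/(-16868) + 49000/(-26857) = (sqrt(-139) + 1416849)*(-1/16868) + 49000*(-1/26857) = (I*sqrt(139) + 1416849)*(-1/16868) - 49000/26857 = (1416849 + I*sqrt(139))*(-1/16868) - 49000/26857 = (-1416849/16868 - I*sqrt(139)/16868) - 49000/26857 = -38878845593/453023876 - I*sqrt(139)/16868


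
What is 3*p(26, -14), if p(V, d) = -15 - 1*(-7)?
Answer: -24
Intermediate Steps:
p(V, d) = -8 (p(V, d) = -15 + 7 = -8)
3*p(26, -14) = 3*(-8) = -24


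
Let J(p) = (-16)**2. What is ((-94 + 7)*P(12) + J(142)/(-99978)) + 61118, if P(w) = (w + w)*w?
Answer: 1802703190/49989 ≈ 36062.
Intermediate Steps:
J(p) = 256
P(w) = 2*w**2 (P(w) = (2*w)*w = 2*w**2)
((-94 + 7)*P(12) + J(142)/(-99978)) + 61118 = ((-94 + 7)*(2*12**2) + 256/(-99978)) + 61118 = (-174*144 + 256*(-1/99978)) + 61118 = (-87*288 - 128/49989) + 61118 = (-25056 - 128/49989) + 61118 = -1252524512/49989 + 61118 = 1802703190/49989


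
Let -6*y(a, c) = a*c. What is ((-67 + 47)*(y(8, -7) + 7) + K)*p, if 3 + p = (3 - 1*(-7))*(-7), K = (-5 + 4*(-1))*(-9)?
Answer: 53801/3 ≈ 17934.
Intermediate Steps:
K = 81 (K = (-5 - 4)*(-9) = -9*(-9) = 81)
p = -73 (p = -3 + (3 - 1*(-7))*(-7) = -3 + (3 + 7)*(-7) = -3 + 10*(-7) = -3 - 70 = -73)
y(a, c) = -a*c/6
((-67 + 47)*(y(8, -7) + 7) + K)*p = ((-67 + 47)*(-⅙*8*(-7) + 7) + 81)*(-73) = (-20*(28/3 + 7) + 81)*(-73) = (-20*49/3 + 81)*(-73) = (-980/3 + 81)*(-73) = -737/3*(-73) = 53801/3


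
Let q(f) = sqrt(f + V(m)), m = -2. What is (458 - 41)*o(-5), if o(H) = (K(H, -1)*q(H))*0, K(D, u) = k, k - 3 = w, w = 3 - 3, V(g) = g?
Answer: 0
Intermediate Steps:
w = 0
k = 3 (k = 3 + 0 = 3)
K(D, u) = 3
q(f) = sqrt(-2 + f) (q(f) = sqrt(f - 2) = sqrt(-2 + f))
o(H) = 0 (o(H) = (3*sqrt(-2 + H))*0 = 0)
(458 - 41)*o(-5) = (458 - 41)*0 = 417*0 = 0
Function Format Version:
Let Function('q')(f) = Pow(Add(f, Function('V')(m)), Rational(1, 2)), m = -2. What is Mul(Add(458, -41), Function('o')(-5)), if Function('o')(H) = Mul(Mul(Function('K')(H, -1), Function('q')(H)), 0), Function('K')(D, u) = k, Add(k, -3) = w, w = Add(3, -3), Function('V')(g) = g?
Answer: 0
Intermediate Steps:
w = 0
k = 3 (k = Add(3, 0) = 3)
Function('K')(D, u) = 3
Function('q')(f) = Pow(Add(-2, f), Rational(1, 2)) (Function('q')(f) = Pow(Add(f, -2), Rational(1, 2)) = Pow(Add(-2, f), Rational(1, 2)))
Function('o')(H) = 0 (Function('o')(H) = Mul(Mul(3, Pow(Add(-2, H), Rational(1, 2))), 0) = 0)
Mul(Add(458, -41), Function('o')(-5)) = Mul(Add(458, -41), 0) = Mul(417, 0) = 0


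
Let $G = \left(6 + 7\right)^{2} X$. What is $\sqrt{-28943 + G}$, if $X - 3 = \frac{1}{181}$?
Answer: $\frac{i \sqrt{931561207}}{181} \approx 168.63 i$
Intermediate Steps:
$X = \frac{544}{181}$ ($X = 3 + \frac{1}{181} = \frac{544}{181} \approx 3.0055$)
$G = \frac{91936}{181}$ ($G = \left(6 + 7\right)^{2} \cdot \frac{544}{181} = 13^{2} \cdot \frac{544}{181} = 169 \cdot \frac{544}{181} = \frac{91936}{181} \approx 507.93$)
$\sqrt{-28943 + G} = \sqrt{-28943 + \frac{91936}{181}} = \sqrt{- \frac{5146747}{181}} = \frac{i \sqrt{931561207}}{181}$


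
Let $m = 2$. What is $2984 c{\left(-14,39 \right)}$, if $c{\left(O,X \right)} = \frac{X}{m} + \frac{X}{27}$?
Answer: $\frac{562484}{9} \approx 62498.0$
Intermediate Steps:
$c{\left(O,X \right)} = \frac{29 X}{54}$ ($c{\left(O,X \right)} = \frac{X}{2} + \frac{X}{27} = \frac{29 X}{54}$)
$2984 c{\left(-14,39 \right)} = 2984 \cdot \frac{29}{54} \cdot 39 = 2984 \cdot \frac{377}{18} = \frac{562484}{9}$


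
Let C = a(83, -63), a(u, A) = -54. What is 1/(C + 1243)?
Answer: 1/1189 ≈ 0.00084104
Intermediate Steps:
C = -54
1/(C + 1243) = 1/(-54 + 1243) = 1/1189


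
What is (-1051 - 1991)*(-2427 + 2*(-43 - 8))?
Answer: 7693218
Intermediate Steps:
(-1051 - 1991)*(-2427 + 2*(-43 - 8)) = -3042*(-2427 + 2*(-51)) = -3042*(-2427 - 102) = -3042*(-2529) = 7693218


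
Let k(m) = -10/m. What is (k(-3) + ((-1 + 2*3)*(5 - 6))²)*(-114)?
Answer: -3230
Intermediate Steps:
(k(-3) + ((-1 + 2*3)*(5 - 6))²)*(-114) = (-10/(-3) + ((-1 + 2*3)*(5 - 6))²)*(-114) = (-10*(-⅓) + ((-1 + 6)*(-1))²)*(-114) = (10/3 + (5*(-1))²)*(-114) = (10/3 + (-5)²)*(-114) = (10/3 + 25)*(-114) = (85/3)*(-114) = -3230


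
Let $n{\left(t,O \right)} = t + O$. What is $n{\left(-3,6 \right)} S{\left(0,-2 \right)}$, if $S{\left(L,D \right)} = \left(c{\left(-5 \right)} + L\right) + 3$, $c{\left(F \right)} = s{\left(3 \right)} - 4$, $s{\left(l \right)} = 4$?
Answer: $9$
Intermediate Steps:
$c{\left(F \right)} = 0$ ($c{\left(F \right)} = 4 - 4 = 0$)
$n{\left(t,O \right)} = O + t$
$S{\left(L,D \right)} = 3 + L$ ($S{\left(L,D \right)} = \left(0 + L\right) + 3 = L + 3 = 3 + L$)
$n{\left(-3,6 \right)} S{\left(0,-2 \right)} = \left(6 - 3\right) \left(3 + 0\right) = 3 \cdot 3 = 9$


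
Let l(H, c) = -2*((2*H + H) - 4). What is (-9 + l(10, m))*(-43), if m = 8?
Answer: 2623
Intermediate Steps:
l(H, c) = 8 - 6*H (l(H, c) = -2*(3*H - 4) = -2*(-4 + 3*H) = 8 - 6*H)
(-9 + l(10, m))*(-43) = (-9 + (8 - 6*10))*(-43) = (-9 + (8 - 60))*(-43) = (-9 - 52)*(-43) = -61*(-43) = 2623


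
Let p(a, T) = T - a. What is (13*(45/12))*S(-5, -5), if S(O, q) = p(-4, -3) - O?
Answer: 585/2 ≈ 292.50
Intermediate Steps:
S(O, q) = 1 - O (S(O, q) = (-3 - 1*(-4)) - O = (-3 + 4) - O = 1 - O)
(13*(45/12))*S(-5, -5) = (13*(45/12))*(1 - 1*(-5)) = (13*(45*(1/12)))*(1 + 5) = (13*(15/4))*6 = (195/4)*6 = 585/2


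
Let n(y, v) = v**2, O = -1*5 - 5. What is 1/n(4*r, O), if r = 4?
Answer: 1/100 ≈ 0.010000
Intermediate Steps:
O = -10 (O = -5 - 5 = -10)
1/n(4*r, O) = 1/((-10)**2) = 1/100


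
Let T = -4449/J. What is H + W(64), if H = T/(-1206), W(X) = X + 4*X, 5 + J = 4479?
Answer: 575536843/1798548 ≈ 320.00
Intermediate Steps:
J = 4474 (J = -5 + 4479 = 4474)
T = -4449/4474 ≈ -0.99441
W(X) = 5*X
H = 1483/1798548 (H = -4449/4474/(-1206) = -4449/4474*(-1/1206) = 1483/1798548 ≈ 0.00082455)
H + W(64) = 1483/1798548 + 5*64 = 1483/1798548 + 320 = 575536843/1798548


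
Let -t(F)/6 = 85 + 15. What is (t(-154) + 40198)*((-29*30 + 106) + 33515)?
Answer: 1296874098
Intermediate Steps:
t(F) = -600 (t(F) = -6*(85 + 15) = -6*100 = -600)
(t(-154) + 40198)*((-29*30 + 106) + 33515) = (-600 + 40198)*((-29*30 + 106) + 33515) = 39598*((-870 + 106) + 33515) = 39598*(-764 + 33515) = 39598*32751 = 1296874098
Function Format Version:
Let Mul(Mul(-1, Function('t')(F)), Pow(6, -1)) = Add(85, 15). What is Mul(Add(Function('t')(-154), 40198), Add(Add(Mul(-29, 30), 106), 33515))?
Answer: 1296874098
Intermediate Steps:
Function('t')(F) = -600 (Function('t')(F) = Mul(-6, Add(85, 15)) = Mul(-6, 100) = -600)
Mul(Add(Function('t')(-154), 40198), Add(Add(Mul(-29, 30), 106), 33515)) = Mul(Add(-600, 40198), Add(Add(Mul(-29, 30), 106), 33515)) = Mul(39598, Add(Add(-870, 106), 33515)) = Mul(39598, Add(-764, 33515)) = Mul(39598, 32751) = 1296874098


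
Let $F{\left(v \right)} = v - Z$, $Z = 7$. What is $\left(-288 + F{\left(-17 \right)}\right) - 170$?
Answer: $-482$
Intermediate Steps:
$F{\left(v \right)} = -7 + v$ ($F{\left(v \right)} = v - 7 = -7 + v$)
$\left(-288 + F{\left(-17 \right)}\right) - 170 = \left(-288 - 24\right) - 170 = -312 - 170 = -482$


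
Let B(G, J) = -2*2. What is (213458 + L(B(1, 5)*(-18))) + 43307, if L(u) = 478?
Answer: 257243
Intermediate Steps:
B(G, J) = -4
(213458 + L(B(1, 5)*(-18))) + 43307 = (213458 + 478) + 43307 = 213936 + 43307 = 257243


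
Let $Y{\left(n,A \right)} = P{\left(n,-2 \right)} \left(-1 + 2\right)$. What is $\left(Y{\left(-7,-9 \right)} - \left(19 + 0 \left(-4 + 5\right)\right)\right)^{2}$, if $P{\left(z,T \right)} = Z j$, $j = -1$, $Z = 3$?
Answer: $484$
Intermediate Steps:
$P{\left(z,T \right)} = -3$ ($P{\left(z,T \right)} = 3 \left(-1\right) = -3$)
$Y{\left(n,A \right)} = -3$ ($Y{\left(n,A \right)} = - 3 \left(-1 + 2\right) = \left(-3\right) 1 = -3$)
$\left(Y{\left(-7,-9 \right)} - \left(19 + 0 \left(-4 + 5\right)\right)\right)^{2} = \left(-3 - \left(19 + 0 \left(-4 + 5\right)\right)\right)^{2} = \left(-3 + \left(0 \cdot 1 - 19\right)\right)^{2} = \left(-3 + \left(0 - 19\right)\right)^{2} = \left(-3 - 19\right)^{2} = \left(-22\right)^{2} = 484$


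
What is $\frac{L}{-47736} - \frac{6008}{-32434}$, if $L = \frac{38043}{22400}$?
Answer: $\frac{118945163047}{642245094400} \approx 0.1852$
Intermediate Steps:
$L = \frac{38043}{22400}$ ($L = 38043 \cdot \frac{1}{22400} = \frac{38043}{22400} \approx 1.6983$)
$\frac{L}{-47736} - \frac{6008}{-32434} = \frac{38043}{22400 \left(-47736\right)} - \frac{6008}{-32434} = \frac{38043}{22400} \left(- \frac{1}{47736}\right) - - \frac{3004}{16217} = - \frac{1409}{39603200} + \frac{3004}{16217} = \frac{118945163047}{642245094400}$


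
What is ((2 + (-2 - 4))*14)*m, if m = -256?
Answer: 14336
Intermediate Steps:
((2 + (-2 - 4))*14)*m = ((2 + (-2 - 4))*14)*(-256) = ((2 - 6)*14)*(-256) = -4*14*(-256) = -56*(-256) = 14336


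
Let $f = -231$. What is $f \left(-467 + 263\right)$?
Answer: $47124$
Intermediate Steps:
$f \left(-467 + 263\right) = - 231 \left(-467 + 263\right) = \left(-231\right) \left(-204\right) = 47124$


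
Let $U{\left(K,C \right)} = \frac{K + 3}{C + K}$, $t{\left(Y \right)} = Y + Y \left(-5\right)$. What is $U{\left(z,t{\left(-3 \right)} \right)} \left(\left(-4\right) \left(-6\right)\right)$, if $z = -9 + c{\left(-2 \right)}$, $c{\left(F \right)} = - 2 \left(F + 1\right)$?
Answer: $- \frac{96}{5} \approx -19.2$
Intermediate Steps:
$t{\left(Y \right)} = - 4 Y$ ($t{\left(Y \right)} = Y - 5 Y = - 4 Y$)
$c{\left(F \right)} = -2 - 2 F$ ($c{\left(F \right)} = - 2 \left(1 + F\right) = -2 - 2 F$)
$z = -7$ ($z = -9 - -2 = -9 + \left(-2 + 4\right) = -9 + 2 = -7$)
$U{\left(K,C \right)} = \frac{3 + K}{C + K}$
$U{\left(z,t{\left(-3 \right)} \right)} \left(\left(-4\right) \left(-6\right)\right) = \frac{3 - 7}{\left(-4\right) \left(-3\right) - 7} \left(\left(-4\right) \left(-6\right)\right) = \frac{1}{12 - 7} \left(-4\right) 24 = \frac{1}{5} \left(-4\right) 24 = \left(- \frac{4}{5}\right) 24 = - \frac{96}{5}$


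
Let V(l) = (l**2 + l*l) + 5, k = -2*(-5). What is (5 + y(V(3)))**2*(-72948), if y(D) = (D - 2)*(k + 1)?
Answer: -4062911808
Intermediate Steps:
k = 10
V(l) = 5 + 2*l**2 (V(l) = (l**2 + l**2) + 5 = 2*l**2 + 5 = 5 + 2*l**2)
y(D) = -22 + 11*D (y(D) = (D - 2)*(10 + 1) = (-2 + D)*11 = -22 + 11*D)
(5 + y(V(3)))**2*(-72948) = (5 + (-22 + 11*(5 + 2*3**2)))**2*(-72948) = (5 + (-22 + 11*(5 + 2*9)))**2*(-72948) = (5 + (-22 + 11*(5 + 18)))**2*(-72948) = (5 + (-22 + 11*23))**2*(-72948) = (5 + (-22 + 253))**2*(-72948) = (5 + 231)**2*(-72948) = 236**2*(-72948) = 55696*(-72948) = -4062911808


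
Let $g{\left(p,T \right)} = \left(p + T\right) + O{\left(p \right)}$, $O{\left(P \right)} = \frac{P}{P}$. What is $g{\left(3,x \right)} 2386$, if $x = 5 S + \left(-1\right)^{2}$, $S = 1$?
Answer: $23860$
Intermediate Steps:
$O{\left(P \right)} = 1$
$x = 6$ ($x = 5 \cdot 1 + \left(-1\right)^{2} = 5 + 1 = 6$)
$g{\left(p,T \right)} = 1 + T + p$ ($g{\left(p,T \right)} = \left(p + T\right) + 1 = \left(T + p\right) + 1 = 1 + T + p$)
$g{\left(3,x \right)} 2386 = \left(1 + 6 + 3\right) 2386 = 10 \cdot 2386 = 23860$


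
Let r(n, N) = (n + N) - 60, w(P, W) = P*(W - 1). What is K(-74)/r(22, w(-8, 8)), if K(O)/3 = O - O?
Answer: 0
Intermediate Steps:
w(P, W) = P*(-1 + W)
r(n, N) = -60 + N + n (r(n, N) = (N + n) - 60 = -60 + N + n)
K(O) = 0 (K(O) = 3*(O - O) = 3*0 = 0)
K(-74)/r(22, w(-8, 8)) = 0/(-60 - 8*(-1 + 8) + 22) = 0/(-60 - 8*7 + 22) = 0/(-60 - 56 + 22) = 0/(-94) = 0*(-1/94) = 0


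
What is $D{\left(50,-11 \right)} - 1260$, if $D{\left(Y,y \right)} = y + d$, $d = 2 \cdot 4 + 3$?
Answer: $-1260$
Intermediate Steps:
$d = 11$ ($d = 8 + 3 = 11$)
$D{\left(Y,y \right)} = 11 + y$ ($D{\left(Y,y \right)} = y + 11 = 11 + y$)
$D{\left(50,-11 \right)} - 1260 = \left(11 - 11\right) - 1260 = 0 - 1260 = -1260$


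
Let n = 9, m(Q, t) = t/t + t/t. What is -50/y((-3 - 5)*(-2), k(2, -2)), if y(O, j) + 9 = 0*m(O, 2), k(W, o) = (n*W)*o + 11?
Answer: 50/9 ≈ 5.5556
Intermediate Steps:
m(Q, t) = 2 (m(Q, t) = 1 + 1 = 2)
k(W, o) = 11 + 9*W*o (k(W, o) = (9*W)*o + 11 = 9*W*o + 11 = 11 + 9*W*o)
y(O, j) = -9 (y(O, j) = -9 + 0*2 = -9 + 0 = -9)
-50/y((-3 - 5)*(-2), k(2, -2)) = -50/(-9) = -50*(-⅑) = 50/9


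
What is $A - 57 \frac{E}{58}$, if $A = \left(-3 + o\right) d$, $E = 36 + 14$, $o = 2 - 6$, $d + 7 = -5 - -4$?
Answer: $\frac{199}{29} \approx 6.8621$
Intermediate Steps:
$d = -8$ ($d = -7 - 1 = -8$)
$o = -4$ ($o = 2 - 6 = -4$)
$E = 50$
$A = 56$ ($A = \left(-3 - 4\right) \left(-8\right) = \left(-7\right) \left(-8\right) = 56$)
$A - 57 \frac{E}{58} = 56 - 57 \cdot \frac{50}{58} = 56 - 57 \cdot 50 \cdot \frac{1}{58} = 56 - \frac{1425}{29} = \frac{199}{29}$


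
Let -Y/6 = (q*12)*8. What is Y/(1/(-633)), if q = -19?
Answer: -6927552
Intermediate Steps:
Y = 10944 (Y = -6*(-19*12)*8 = -(-1368)*8 = -6*(-1824) = 10944)
Y/(1/(-633)) = 10944/1/(-633) = 10944/(-1/633) = -633*10944 = -6927552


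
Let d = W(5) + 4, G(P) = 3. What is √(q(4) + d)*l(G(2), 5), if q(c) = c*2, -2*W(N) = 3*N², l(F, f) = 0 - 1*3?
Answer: -3*I*√102/2 ≈ -15.149*I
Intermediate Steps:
l(F, f) = -3 (l(F, f) = 0 - 3 = -3)
W(N) = -3*N²/2
q(c) = 2*c
d = -67/2 (d = -3/2*5² + 4 = -3/2*25 + 4 = -75/2 + 4 = -67/2 ≈ -33.500)
√(q(4) + d)*l(G(2), 5) = √(2*4 - 67/2)*(-3) = √(8 - 67/2)*(-3) = √(-51/2)*(-3) = (I*√102/2)*(-3) = -3*I*√102/2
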